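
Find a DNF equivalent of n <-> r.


Step 1: n ↔ r is true exactly when both agree: (n ∧ r) ∨ (¬n ∧ ¬r).

(n AND r) OR ((NOT n) AND (NOT r))


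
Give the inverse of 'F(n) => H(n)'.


The inverse of (P → Q) is (¬P → ¬Q). It is equivalent to the converse, not to the original.
Here P = 'F(n)' and Q = 'H(n)'.

If not (F(n)), then not (H(n)).


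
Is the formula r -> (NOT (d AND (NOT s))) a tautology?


Build the truth table over {d, r, s}:
d | r | s | φ
-------------
F | F | F | T
T | F | F | T
F | T | F | T
T | T | F | F
F | F | T | T
T | F | T | T
F | T | T | T
T | T | T | T
Counterexample at row 4: with d=T, r=T, s=F, the formula is F.

No, it is not a tautology.


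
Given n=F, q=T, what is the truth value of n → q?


Implication is false only when antecedent is true and consequent is false.
Substitute: n=F, q=T.
F → T evaluates to T.

T


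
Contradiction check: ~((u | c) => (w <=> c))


Truth table over {c, u, w}:
c | u | w | φ
-------------
False | False | False | False
True | False | False | True
False | True | False | False
True | True | False | True
False | False | True | False
True | False | True | False
False | True | True | True
True | True | True | False
Satisfying assignment at row 2: c=True, u=False, w=False gives True.

No, it is not a contradiction.


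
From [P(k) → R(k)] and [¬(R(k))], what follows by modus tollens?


Modus tollens: from (P → Q) and ¬Q, infer ¬P.
Q = 'R(k)' is denied; since P → Q, P must also fail.

Not (P(k)).


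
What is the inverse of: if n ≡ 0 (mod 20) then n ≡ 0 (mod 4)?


The inverse of (P → Q) is (¬P → ¬Q). It is equivalent to the converse, not to the original.
Here P = 'n ≡ 0 (mod 20)' and Q = 'n ≡ 0 (mod 4)'.

If not (n ≡ 0 (mod 20)), then not (n ≡ 0 (mod 4)).


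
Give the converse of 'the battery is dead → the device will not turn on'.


The converse of (P → Q) is (Q → P). It is not in general equivalent to the original.
Here P = 'the battery is dead' and Q = 'the device will not turn on'.

If the device will not turn on, then the battery is dead.


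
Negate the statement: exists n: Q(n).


¬(forall x: φ) = exists x: ¬φ, and ¬(exists x: φ) = forall x: ¬φ.
Apply to the existential statement.

forall n: ~(Q(n))


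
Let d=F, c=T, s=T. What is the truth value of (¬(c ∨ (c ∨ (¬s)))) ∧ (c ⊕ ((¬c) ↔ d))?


Substitute d=F, c=T, s=T:
¬s = F
c ∨ (¬s) = T ∨ F = T
c ∨ (c ∨ (¬s)) = T ∨ T = T
¬(c ∨ (c ∨ (¬s))) = F
¬c = F
(¬c) ↔ d = F ↔ F = T
c ⊕ ((¬c) ↔ d) = T ⊕ T = F
(¬(c ∨ (c ∨ (¬s)))) ∧ (c ⊕ ((¬c) ↔ d)) = F ∧ F = F

F


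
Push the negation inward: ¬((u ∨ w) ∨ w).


De Morgan: the negation of a disjunction is the conjunction of the negations.
Distribute ¬ across ∨, flipping it to ∧, and negate each literal.

((¬u) ∧ (¬w)) ∧ (¬w)


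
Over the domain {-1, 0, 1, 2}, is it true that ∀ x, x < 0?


Evaluate the predicate on each element: -1:T, 0:F, 1:F, 2:F.
Counterexample x = 0 fails the predicate.

F


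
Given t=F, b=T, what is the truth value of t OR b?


Disjunction is false only when both operands are false.
Substitute: t=F, b=T.
F OR T evaluates to T.

T


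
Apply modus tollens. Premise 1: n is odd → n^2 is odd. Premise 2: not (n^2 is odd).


Modus tollens: from (P → Q) and ¬Q, infer ¬P.
Q = 'n^2 is odd' is denied; since P → Q, P must also fail.

Not (n is odd).


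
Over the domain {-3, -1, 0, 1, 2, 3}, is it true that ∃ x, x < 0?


Evaluate the predicate on each element: -3:T, -1:T, 0:F, 1:F, 2:F, 3:F.
Witness x = -3 satisfies the predicate.

T


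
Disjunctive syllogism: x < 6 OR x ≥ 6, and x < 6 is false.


Disjunctive syllogism: from (P ∨ Q) and ¬P, infer Q.
One disjunct, 'x < 6', is ruled out; the other must hold.

x ≥ 6


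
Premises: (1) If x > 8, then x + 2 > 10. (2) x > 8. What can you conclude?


Modus ponens: from (P → Q) and P, infer Q.
P = 'x > 8' is asserted, and P → Q holds, so Q follows.

x + 2 > 10.


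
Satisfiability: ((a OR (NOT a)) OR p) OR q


Search for a satisfying assignment over {a, p, q}.
Try a=F, p=F, q=F: the formula evaluates to T.
A satisfying assignment exists.

Satisfiable.


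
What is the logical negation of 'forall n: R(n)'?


¬(forall x: φ) = exists x: ¬φ, and ¬(exists x: φ) = forall x: ¬φ.
Apply to the universal statement.

exists n: ~(R(n))


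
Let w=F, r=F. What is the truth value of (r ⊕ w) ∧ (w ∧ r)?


Substitute w=F, r=F:
r ⊕ w = F ⊕ F = F
w ∧ r = F ∧ F = F
(r ⊕ w) ∧ (w ∧ r) = F ∧ F = F

F


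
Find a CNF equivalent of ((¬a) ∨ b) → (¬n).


Step 1: Rewrite as ¬((¬a) ∨ b) ∨ (¬n) = (¬(¬a) ∧ ¬b) ∨ (¬n).
Step 2: Distribute ∨ over ∧.
Step 3: Eliminate any double negations (¬¬X = X).

(a ∨ (¬n)) ∧ ((¬b) ∨ (¬n))


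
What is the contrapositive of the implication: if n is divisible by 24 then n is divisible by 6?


The contrapositive of (P → Q) is (¬Q → ¬P); it is logically equivalent to the original.
Here P = 'n is divisible by 24' and Q = 'n is divisible by 6'.

If not (n is divisible by 6), then not (n is divisible by 24).


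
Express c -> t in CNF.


Step 1: Rewrite c → t as ¬c ∨ t.

(NOT c) OR t


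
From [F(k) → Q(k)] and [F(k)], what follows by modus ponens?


Modus ponens: from (P → Q) and P, infer Q.
P = 'F(k)' is asserted, and P → Q holds, so Q follows.

Q(k).


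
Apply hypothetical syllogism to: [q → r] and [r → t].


Hypothetical syllogism: from (P → Q) and (Q → R), infer (P → R).
Chain the two implications through the shared middle term 'r'.

q → t


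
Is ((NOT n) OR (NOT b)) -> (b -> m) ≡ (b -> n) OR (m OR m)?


Compare truth tables:
b | m | n | φ | ψ
-----------------
F | F | F | T | T
T | F | F | F | F
F | T | F | T | T
T | T | F | T | T
F | F | T | T | T
T | F | T | T | T
F | T | T | T | T
T | T | T | T | T
The columns φ and ψ agree on every row.

Yes, they are logically equivalent.


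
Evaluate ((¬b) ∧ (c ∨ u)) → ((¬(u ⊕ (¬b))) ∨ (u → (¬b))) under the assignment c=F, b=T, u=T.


Substitute c=F, b=T, u=T:
¬b = F
c ∨ u = F ∨ T = T
(¬b) ∧ (c ∨ u) = F ∧ T = F
¬b = F
u ⊕ (¬b) = T ⊕ F = T
¬(u ⊕ (¬b)) = F
¬b = F
u → (¬b) = T → F = F
(¬(u ⊕ (¬b))) ∨ (u → (¬b)) = F ∨ F = F
((¬b) ∧ (c ∨ u)) → ((¬(u ⊕ (¬b))) ∨ (u → (¬b))) = F → F = T

T


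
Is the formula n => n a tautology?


Build the truth table over {n}:
n | φ
-----
False | True
True | True
Every row evaluates to true.

Yes, it is a tautology.


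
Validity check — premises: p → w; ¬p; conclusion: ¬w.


This is denying the antecedent (fallacy). There exist truth assignments where the premises are all true but the conclusion is false.

Invalid.


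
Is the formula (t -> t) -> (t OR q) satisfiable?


Search for a satisfying assignment over {q, t}.
Try q=T, t=F: the formula evaluates to T.
A satisfying assignment exists.

Satisfiable.


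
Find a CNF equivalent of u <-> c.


Step 1: Rewrite u ↔ c as (u → c) ∧ (c → u).
Step 2: Rewrite each implication as a disjunction.

((NOT u) OR c) AND ((NOT c) OR u)


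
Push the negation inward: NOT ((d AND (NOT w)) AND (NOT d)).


De Morgan: the negation of a conjunction is the disjunction of the negations.
Distribute NOT across AND, flipping it to OR, and negate each literal.

((NOT d) OR w) OR d


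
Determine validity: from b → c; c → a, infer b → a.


This matches the form of hypothetical syllogism: the conclusion follows in every model of the premises.

Valid.


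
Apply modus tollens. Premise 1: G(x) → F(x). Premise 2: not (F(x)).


Modus tollens: from (P → Q) and ¬Q, infer ¬P.
Q = 'F(x)' is denied; since P → Q, P must also fail.

Not (G(x)).


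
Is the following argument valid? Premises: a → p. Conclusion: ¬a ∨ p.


This matches the form of material implication: the conclusion follows in every model of the premises.

Valid.


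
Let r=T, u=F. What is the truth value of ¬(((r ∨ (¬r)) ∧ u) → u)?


Substitute r=T, u=F:
¬r = F
r ∨ (¬r) = T ∨ F = T
(r ∨ (¬r)) ∧ u = T ∧ F = F
((r ∨ (¬r)) ∧ u) → u = F → F = T
¬(((r ∨ (¬r)) ∧ u) → u) = F

F


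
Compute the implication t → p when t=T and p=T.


Implication is false only when antecedent is true and consequent is false.
Substitute: t=T, p=T.
T → T evaluates to T.

T


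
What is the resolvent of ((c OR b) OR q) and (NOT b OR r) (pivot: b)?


The clauses contain complementary literals b and NOTb.
Resolution eliminates this pair and disjoins the remaining literals (merging duplicates).

((q OR c) OR r)


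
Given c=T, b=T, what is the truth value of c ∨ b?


Disjunction is false only when both operands are false.
Substitute: c=T, b=T.
T ∨ T evaluates to T.

T


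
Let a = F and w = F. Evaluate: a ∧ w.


Conjunction is true only when both operands are true.
Substitute: a=F, w=F.
F ∧ F evaluates to F.

F


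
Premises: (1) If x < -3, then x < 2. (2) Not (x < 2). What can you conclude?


Modus tollens: from (P → Q) and ¬Q, infer ¬P.
Q = 'x < 2' is denied; since P → Q, P must also fail.

Not (x < -3).


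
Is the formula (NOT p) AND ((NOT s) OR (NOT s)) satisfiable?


Search for a satisfying assignment over {p, s}.
Try p=F, s=F: the formula evaluates to T.
A satisfying assignment exists.

Satisfiable.


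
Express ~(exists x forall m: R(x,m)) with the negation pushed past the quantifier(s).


Negation flips each quantifier (∀↔∃) and negates the inner predicate.
¬(exists x forall m: φ) = forall x exists m: ¬φ.

forall x exists m: ~(R(x,m))


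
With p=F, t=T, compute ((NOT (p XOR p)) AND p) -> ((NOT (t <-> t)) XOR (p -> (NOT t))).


Substitute p=F, t=T:
p XOR p = F XOR F = F
NOT (p XOR p) = T
(NOT (p XOR p)) AND p = T AND F = F
t <-> t = T <-> T = T
NOT (t <-> t) = F
NOT t = F
p -> (NOT t) = F -> F = T
(NOT (t <-> t)) XOR (p -> (NOT t)) = F XOR T = T
((NOT (p XOR p)) AND p) -> ((NOT (t <-> t)) XOR (p -> (NOT t))) = F -> T = T

T


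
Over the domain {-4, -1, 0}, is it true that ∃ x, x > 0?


Evaluate the predicate on each element: -4:F, -1:F, 0:F.
No element satisfies the predicate.

F


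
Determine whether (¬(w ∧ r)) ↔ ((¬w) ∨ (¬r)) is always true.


Build the truth table over {r, w}:
r | w | φ
---------
F | F | T
T | F | T
F | T | T
T | T | T
Every row evaluates to true.

Yes, it is a tautology.


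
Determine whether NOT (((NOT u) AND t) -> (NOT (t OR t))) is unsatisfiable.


Truth table over {t, u}:
t | u | φ
---------
F | F | F
T | F | T
F | T | F
T | T | F
Satisfying assignment at row 2: t=T, u=F gives T.

No, it is not a contradiction.


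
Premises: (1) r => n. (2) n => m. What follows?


Hypothetical syllogism: from (P → Q) and (Q → R), infer (P → R).
Chain the two implications through the shared middle term 'n'.

r => m


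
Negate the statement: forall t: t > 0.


¬(forall x: φ) = exists x: ¬φ, and ¬(exists x: φ) = forall x: ¬φ.
Apply to the universal statement.

exists t: ~(t > 0)


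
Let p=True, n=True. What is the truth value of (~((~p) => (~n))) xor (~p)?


Substitute p=True, n=True:
~p = False
~n = False
(~p) => (~n) = False => False = True
~((~p) => (~n)) = False
~p = False
(~((~p) => (~n))) xor (~p) = False xor False = False

False


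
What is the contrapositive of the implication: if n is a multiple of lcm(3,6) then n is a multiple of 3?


The contrapositive of (P → Q) is (¬Q → ¬P); it is logically equivalent to the original.
Here P = 'n is a multiple of lcm(3,6)' and Q = 'n is a multiple of 3'.

If not (n is a multiple of 3), then not (n is a multiple of lcm(3,6)).


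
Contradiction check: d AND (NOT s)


Truth table over {d, s}:
d | s | φ
---------
F | F | F
T | F | T
F | T | F
T | T | F
Satisfying assignment at row 2: d=T, s=F gives T.

No, it is not a contradiction.


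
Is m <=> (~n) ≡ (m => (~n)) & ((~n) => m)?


Compare truth tables:
m | n | φ | ψ
-------------
False | False | False | False
True | False | True | True
False | True | True | True
True | True | False | False
The columns φ and ψ agree on every row.

Yes, they are logically equivalent.


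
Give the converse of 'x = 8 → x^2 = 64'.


The converse of (P → Q) is (Q → P). It is not in general equivalent to the original.
Here P = 'x = 8' and Q = 'x^2 = 64'.

If x^2 = 64, then x = 8.


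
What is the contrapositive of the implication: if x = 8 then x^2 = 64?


The contrapositive of (P → Q) is (¬Q → ¬P); it is logically equivalent to the original.
Here P = 'x = 8' and Q = 'x^2 = 64'.

If not (x^2 = 64), then not (x = 8).


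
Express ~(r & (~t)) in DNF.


Step 1: Apply De Morgan: ¬(r ∧ (¬t)) = ¬r ∨ ¬(¬t).
Step 2: Eliminate any double negations (¬¬X = X).

(~r) | t


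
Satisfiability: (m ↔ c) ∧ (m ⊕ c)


Check all 4 assignments over {c, m}:
c | m | φ
---------
F | F | F
T | F | F
F | T | F
T | T | F
No assignment makes the formula true.

Unsatisfiable.


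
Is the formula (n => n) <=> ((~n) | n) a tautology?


Build the truth table over {n}:
n | φ
-----
False | True
True | True
Every row evaluates to true.

Yes, it is a tautology.


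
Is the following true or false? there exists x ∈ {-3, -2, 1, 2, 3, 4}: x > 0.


Evaluate the predicate on each element: -3:F, -2:F, 1:T, 2:T, 3:T, 4:T.
Witness x = 1 satisfies the predicate.

T


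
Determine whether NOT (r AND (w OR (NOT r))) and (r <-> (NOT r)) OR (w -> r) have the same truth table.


Compare truth tables:
r | w | φ | ψ
-------------
F | F | T | T
T | F | T | T
F | T | T | F
T | T | F | T
They differ at row 3 (r=F, w=T): φ=T but ψ=F.

No, they are not logically equivalent.


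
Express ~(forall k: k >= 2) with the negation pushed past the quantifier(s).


¬(forall x: φ) = exists x: ¬φ, and ¬(exists x: φ) = forall x: ¬φ.
Apply to the universal statement.

exists k: ~(k >= 2)


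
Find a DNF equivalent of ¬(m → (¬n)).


Step 1: Rewrite implication then negate: ¬(¬m ∨ (¬n)) = m ∧ ¬(¬n).
Step 2: Eliminate any double negations (¬¬X = X).

m ∧ n


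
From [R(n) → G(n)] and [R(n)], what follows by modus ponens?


Modus ponens: from (P → Q) and P, infer Q.
P = 'R(n)' is asserted, and P → Q holds, so Q follows.

G(n).


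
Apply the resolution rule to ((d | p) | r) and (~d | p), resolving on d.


The clauses contain complementary literals d and ~d.
Resolution eliminates this pair and disjoins the remaining literals (merging duplicates).

(p | r)


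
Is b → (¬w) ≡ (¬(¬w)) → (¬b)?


Compare truth tables:
b | w | φ | ψ
-------------
F | F | T | T
T | F | T | T
F | T | T | T
T | T | F | F
The columns φ and ψ agree on every row.

Yes, they are logically equivalent.


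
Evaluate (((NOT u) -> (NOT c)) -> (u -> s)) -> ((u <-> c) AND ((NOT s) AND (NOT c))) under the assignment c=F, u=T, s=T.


Substitute c=F, u=T, s=T:
… (earlier sub-steps elided)
NOT c = T
(NOT u) -> (NOT c) = F -> T = T
u -> s = T -> T = T
((NOT u) -> (NOT c)) -> (u -> s) = T -> T = T
u <-> c = T <-> F = F
NOT s = F
NOT c = T
(NOT s) AND (NOT c) = F AND T = F
(u <-> c) AND ((NOT s) AND (NOT c)) = F AND F = F
(((NOT u) -> (NOT c)) -> (u -> s)) -> ((u <-> c) AND ((NOT s) AND (NOT c))) = T -> F = F

F


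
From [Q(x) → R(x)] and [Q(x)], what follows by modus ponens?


Modus ponens: from (P → Q) and P, infer Q.
P = 'Q(x)' is asserted, and P → Q holds, so Q follows.

R(x).


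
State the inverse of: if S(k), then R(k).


The inverse of (P → Q) is (¬P → ¬Q). It is equivalent to the converse, not to the original.
Here P = 'S(k)' and Q = 'R(k)'.

If not (S(k)), then not (R(k)).


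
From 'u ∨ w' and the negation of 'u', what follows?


Disjunctive syllogism: from (P ∨ Q) and ¬P, infer Q.
One disjunct, 'u', is ruled out; the other must hold.

w


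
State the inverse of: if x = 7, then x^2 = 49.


The inverse of (P → Q) is (¬P → ¬Q). It is equivalent to the converse, not to the original.
Here P = 'x = 7' and Q = 'x^2 = 49'.

If not (x = 7), then not (x^2 = 49).


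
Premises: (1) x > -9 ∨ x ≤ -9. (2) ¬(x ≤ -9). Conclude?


Disjunctive syllogism: from (P ∨ Q) and ¬P, infer Q.
One disjunct, 'x ≤ -9', is ruled out; the other must hold.

x > -9


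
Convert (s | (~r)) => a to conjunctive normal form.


Step 1: Rewrite as ¬(s ∨ (¬r)) ∨ a = (¬s ∧ ¬(¬r)) ∨ a.
Step 2: Distribute ∨ over ∧.
Step 3: Eliminate any double negations (¬¬X = X).

((~s) | a) & (r | a)


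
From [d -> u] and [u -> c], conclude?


Hypothetical syllogism: from (P → Q) and (Q → R), infer (P → R).
Chain the two implications through the shared middle term 'u'.

d -> c


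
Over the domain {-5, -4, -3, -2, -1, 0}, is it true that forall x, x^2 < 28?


Evaluate the predicate on each element: -5:True, -4:True, -3:True, -2:True, -1:True, 0:True.
Every element satisfies the predicate.

True


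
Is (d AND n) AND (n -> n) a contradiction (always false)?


Truth table over {d, n}:
d | n | φ
---------
F | F | F
T | F | F
F | T | F
T | T | T
Satisfying assignment at row 4: d=T, n=T gives T.

No, it is not a contradiction.


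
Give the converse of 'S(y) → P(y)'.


The converse of (P → Q) is (Q → P). It is not in general equivalent to the original.
Here P = 'S(y)' and Q = 'P(y)'.

If P(y), then S(y).


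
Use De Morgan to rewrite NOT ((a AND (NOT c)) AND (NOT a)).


De Morgan: the negation of a conjunction is the disjunction of the negations.
Distribute NOT across AND, flipping it to OR, and negate each literal.

((NOT a) OR c) OR a


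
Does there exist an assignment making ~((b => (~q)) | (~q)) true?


Search for a satisfying assignment over {b, q}.
Try b=True, q=True: the formula evaluates to True.
A satisfying assignment exists.

Satisfiable.


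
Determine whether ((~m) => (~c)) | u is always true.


Build the truth table over {c, m, u}:
c | m | u | φ
-------------
False | False | False | True
True | False | False | False
False | True | False | True
True | True | False | True
False | False | True | True
True | False | True | True
False | True | True | True
True | True | True | True
Counterexample at row 2: with c=True, m=False, u=False, the formula is False.

No, it is not a tautology.


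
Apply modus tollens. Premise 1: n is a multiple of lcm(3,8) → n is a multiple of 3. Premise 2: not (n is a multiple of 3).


Modus tollens: from (P → Q) and ¬Q, infer ¬P.
Q = 'n is a multiple of 3' is denied; since P → Q, P must also fail.

Not (n is a multiple of lcm(3,8)).


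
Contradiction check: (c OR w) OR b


Truth table over {b, c, w}:
b | c | w | φ
-------------
F | F | F | F
T | F | F | T
F | T | F | T
T | T | F | T
F | F | T | T
T | F | T | T
F | T | T | T
T | T | T | T
Satisfying assignment at row 2: b=T, c=F, w=F gives T.

No, it is not a contradiction.


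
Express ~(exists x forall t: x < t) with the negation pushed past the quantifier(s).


Negation flips each quantifier (∀↔∃) and negates the inner predicate.
¬(exists x forall t: φ) = forall x exists t: ¬φ.

forall x exists t: ~(x < t)


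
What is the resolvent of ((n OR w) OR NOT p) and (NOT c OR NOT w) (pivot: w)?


The clauses contain complementary literals w and NOTw.
Resolution eliminates this pair and disjoins the remaining literals (merging duplicates).

((NOT p OR n) OR NOT c)


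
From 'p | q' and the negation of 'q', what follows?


Disjunctive syllogism: from (P ∨ Q) and ¬P, infer Q.
One disjunct, 'q', is ruled out; the other must hold.

p


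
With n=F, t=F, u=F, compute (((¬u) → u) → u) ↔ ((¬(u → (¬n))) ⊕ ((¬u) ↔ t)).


Substitute n=F, t=F, u=F:
¬u = T
(¬u) → u = T → F = F
((¬u) → u) → u = F → F = T
¬n = T
u → (¬n) = F → T = T
¬(u → (¬n)) = F
¬u = T
(¬u) ↔ t = T ↔ F = F
(¬(u → (¬n))) ⊕ ((¬u) ↔ t) = F ⊕ F = F
(((¬u) → u) → u) ↔ ((¬(u → (¬n))) ⊕ ((¬u) ↔ t)) = T ↔ F = F

F


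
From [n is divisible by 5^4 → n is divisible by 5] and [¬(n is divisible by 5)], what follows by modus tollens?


Modus tollens: from (P → Q) and ¬Q, infer ¬P.
Q = 'n is divisible by 5' is denied; since P → Q, P must also fail.

Not (n is divisible by 5^4).


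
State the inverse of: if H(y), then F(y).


The inverse of (P → Q) is (¬P → ¬Q). It is equivalent to the converse, not to the original.
Here P = 'H(y)' and Q = 'F(y)'.

If not (H(y)), then not (F(y)).


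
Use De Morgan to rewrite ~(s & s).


De Morgan: the negation of a conjunction is the disjunction of the negations.
Distribute ~ across &, flipping it to |, and negate each literal.

(~s) | (~s)


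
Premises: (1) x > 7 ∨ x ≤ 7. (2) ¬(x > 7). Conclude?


Disjunctive syllogism: from (P ∨ Q) and ¬P, infer Q.
One disjunct, 'x > 7', is ruled out; the other must hold.

x ≤ 7


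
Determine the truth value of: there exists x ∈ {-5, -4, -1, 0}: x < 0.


Evaluate the predicate on each element: -5:T, -4:T, -1:T, 0:F.
Witness x = -5 satisfies the predicate.

T


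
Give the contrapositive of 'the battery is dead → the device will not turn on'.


The contrapositive of (P → Q) is (¬Q → ¬P); it is logically equivalent to the original.
Here P = 'the battery is dead' and Q = 'the device will not turn on'.

If not (the device will not turn on), then not (the battery is dead).


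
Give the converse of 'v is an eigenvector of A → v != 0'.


The converse of (P → Q) is (Q → P). It is not in general equivalent to the original.
Here P = 'v is an eigenvector of A' and Q = 'v != 0'.

If v != 0, then v is an eigenvector of A.


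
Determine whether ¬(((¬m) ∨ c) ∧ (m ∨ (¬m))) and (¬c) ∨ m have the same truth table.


Compare truth tables:
c | m | φ | ψ
-------------
F | F | F | T
T | F | F | F
F | T | T | T
T | T | F | T
They differ at row 1 (c=F, m=F): φ=F but ψ=T.

No, they are not logically equivalent.


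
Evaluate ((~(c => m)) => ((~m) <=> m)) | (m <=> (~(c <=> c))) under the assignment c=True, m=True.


Substitute c=True, m=True:
c => m = True => True = True
~(c => m) = False
~m = False
(~m) <=> m = False <=> True = False
(~(c => m)) => ((~m) <=> m) = False => False = True
c <=> c = True <=> True = True
~(c <=> c) = False
m <=> (~(c <=> c)) = True <=> False = False
((~(c => m)) => ((~m) <=> m)) | (m <=> (~(c <=> c))) = True | False = True

True


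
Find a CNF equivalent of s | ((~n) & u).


Step 1: Distribute ∨ over ∧: s ∨ ((¬n) ∧ u) = (s ∨ (¬n)) ∧ (s ∨ u).

(s | (~n)) & (s | u)


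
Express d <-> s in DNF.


Step 1: d ↔ s is true exactly when both agree: (d ∧ s) ∨ (¬d ∧ ¬s).

(d AND s) OR ((NOT d) AND (NOT s))


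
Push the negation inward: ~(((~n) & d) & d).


De Morgan: the negation of a conjunction is the disjunction of the negations.
Distribute ~ across &, flipping it to |, and negate each literal.

(n | (~d)) | (~d)


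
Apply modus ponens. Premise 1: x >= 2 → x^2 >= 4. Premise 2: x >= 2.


Modus ponens: from (P → Q) and P, infer Q.
P = 'x >= 2' is asserted, and P → Q holds, so Q follows.

x^2 >= 4.


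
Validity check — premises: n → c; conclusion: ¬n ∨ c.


This matches the form of material implication: the conclusion follows in every model of the premises.

Valid.


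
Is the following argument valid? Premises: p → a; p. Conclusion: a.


This matches the form of modus ponens: the conclusion follows in every model of the premises.

Valid.


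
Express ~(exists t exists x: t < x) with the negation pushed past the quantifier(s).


Negation flips each quantifier (∀↔∃) and negates the inner predicate.
¬(exists t exists x: φ) = forall t forall x: ¬φ.

forall t forall x: ~(t < x)


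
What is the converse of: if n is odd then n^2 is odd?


The converse of (P → Q) is (Q → P). It is not in general equivalent to the original.
Here P = 'n is odd' and Q = 'n^2 is odd'.

If n^2 is odd, then n is odd.


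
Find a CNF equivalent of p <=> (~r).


Step 1: Rewrite p ↔ (¬r) as (p → (¬r)) ∧ ((¬r) → p).
Step 2: Rewrite each implication as a disjunction.
Step 3: Eliminate any double negations (¬¬X = X).

((~p) | (~r)) & (r | p)


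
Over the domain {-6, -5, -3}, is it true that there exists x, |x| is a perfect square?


Evaluate the predicate on each element: -6:F, -5:F, -3:F.
No element satisfies the predicate.

F


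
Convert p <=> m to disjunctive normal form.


Step 1: p ↔ m is true exactly when both agree: (p ∧ m) ∨ (¬p ∧ ¬m).

(p & m) | ((~p) & (~m))


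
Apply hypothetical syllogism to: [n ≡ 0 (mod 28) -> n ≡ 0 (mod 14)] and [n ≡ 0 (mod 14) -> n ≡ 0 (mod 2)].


Hypothetical syllogism: from (P → Q) and (Q → R), infer (P → R).
Chain the two implications through the shared middle term 'n ≡ 0 (mod 14)'.

n ≡ 0 (mod 28) -> n ≡ 0 (mod 2)


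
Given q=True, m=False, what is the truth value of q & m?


Conjunction is true only when both operands are true.
Substitute: q=True, m=False.
True & False evaluates to False.

False


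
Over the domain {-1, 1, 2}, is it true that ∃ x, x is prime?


Evaluate the predicate on each element: -1:F, 1:F, 2:T.
Witness x = 2 satisfies the predicate.

T


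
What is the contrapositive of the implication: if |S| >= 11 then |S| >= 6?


The contrapositive of (P → Q) is (¬Q → ¬P); it is logically equivalent to the original.
Here P = '|S| >= 11' and Q = '|S| >= 6'.

If not (|S| >= 6), then not (|S| >= 11).


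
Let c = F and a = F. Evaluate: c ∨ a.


Disjunction is false only when both operands are false.
Substitute: c=F, a=F.
F ∨ F evaluates to F.

F


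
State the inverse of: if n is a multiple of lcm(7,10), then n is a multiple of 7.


The inverse of (P → Q) is (¬P → ¬Q). It is equivalent to the converse, not to the original.
Here P = 'n is a multiple of lcm(7,10)' and Q = 'n is a multiple of 7'.

If not (n is a multiple of lcm(7,10)), then not (n is a multiple of 7).


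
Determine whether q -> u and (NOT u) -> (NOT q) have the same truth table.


Compare truth tables:
q | u | φ | ψ
-------------
F | F | T | T
T | F | F | F
F | T | T | T
T | T | T | T
The columns φ and ψ agree on every row.

Yes, they are logically equivalent.


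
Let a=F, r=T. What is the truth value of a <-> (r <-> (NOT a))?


Substitute a=F, r=T:
NOT a = T
r <-> (NOT a) = T <-> T = T
a <-> (r <-> (NOT a)) = F <-> T = F

F


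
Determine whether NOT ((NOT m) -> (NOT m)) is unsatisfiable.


Truth table over {m}:
m | φ
-----
F | F
T | F
Every row is false.

Yes, it is a contradiction.


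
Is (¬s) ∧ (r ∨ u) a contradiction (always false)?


Truth table over {r, s, u}:
r | s | u | φ
-------------
F | F | F | F
T | F | F | T
F | T | F | F
T | T | F | F
F | F | T | T
T | F | T | T
F | T | T | F
T | T | T | F
Satisfying assignment at row 2: r=T, s=F, u=F gives T.

No, it is not a contradiction.


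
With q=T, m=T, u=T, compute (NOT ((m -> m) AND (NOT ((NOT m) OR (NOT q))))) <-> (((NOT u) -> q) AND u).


Substitute q=T, m=T, u=T:
… (earlier sub-steps elided)
NOT m = F
NOT q = F
(NOT m) OR (NOT q) = F OR F = F
NOT ((NOT m) OR (NOT q)) = T
(m -> m) AND (NOT ((NOT m) OR (NOT q))) = T AND T = T
NOT ((m -> m) AND (NOT ((NOT m) OR (NOT q)))) = F
NOT u = F
(NOT u) -> q = F -> T = T
((NOT u) -> q) AND u = T AND T = T
(NOT ((m -> m) AND (NOT ((NOT m) OR (NOT q))))) <-> (((NOT u) -> q) AND u) = F <-> T = F

F


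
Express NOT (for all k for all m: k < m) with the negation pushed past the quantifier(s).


Negation flips each quantifier (∀↔∃) and negates the inner predicate.
¬(for all k for all m: φ) = there exists k there exists m: ¬φ.

there exists k there exists m: NOT(k < m)


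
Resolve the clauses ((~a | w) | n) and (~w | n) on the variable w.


The clauses contain complementary literals w and ~w.
Resolution eliminates this pair and disjoins the remaining literals (merging duplicates).

(~a | n)


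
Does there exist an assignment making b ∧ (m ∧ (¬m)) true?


Check all 4 assignments over {b, m}:
b | m | φ
---------
F | F | F
T | F | F
F | T | F
T | T | F
No assignment makes the formula true.

Unsatisfiable.


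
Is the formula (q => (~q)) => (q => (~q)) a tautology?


Build the truth table over {q}:
q | φ
-----
False | True
True | True
Every row evaluates to true.

Yes, it is a tautology.


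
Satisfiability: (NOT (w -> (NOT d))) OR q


Search for a satisfying assignment over {d, q, w}.
Try d=F, q=T, w=F: the formula evaluates to T.
A satisfying assignment exists.

Satisfiable.


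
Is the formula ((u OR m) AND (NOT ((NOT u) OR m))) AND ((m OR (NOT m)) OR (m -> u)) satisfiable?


Search for a satisfying assignment over {m, u}.
Try m=F, u=T: the formula evaluates to T.
A satisfying assignment exists.

Satisfiable.


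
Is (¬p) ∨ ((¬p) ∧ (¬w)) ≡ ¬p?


Compare truth tables:
p | w | φ | ψ
-------------
F | F | T | T
T | F | F | F
F | T | T | T
T | T | F | F
The columns φ and ψ agree on every row.

Yes, they are logically equivalent.


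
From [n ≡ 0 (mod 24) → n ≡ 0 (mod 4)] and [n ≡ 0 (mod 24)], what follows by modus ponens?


Modus ponens: from (P → Q) and P, infer Q.
P = 'n ≡ 0 (mod 24)' is asserted, and P → Q holds, so Q follows.

n ≡ 0 (mod 4).


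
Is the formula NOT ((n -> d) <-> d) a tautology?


Build the truth table over {d, n}:
d | n | φ
---------
F | F | T
T | F | F
F | T | F
T | T | F
Counterexample at row 2: with d=T, n=F, the formula is F.

No, it is not a tautology.


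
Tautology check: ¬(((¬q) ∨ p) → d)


Build the truth table over {d, p, q}:
d | p | q | φ
-------------
F | F | F | T
T | F | F | F
F | T | F | T
T | T | F | F
F | F | T | F
T | F | T | F
F | T | T | T
T | T | T | F
Counterexample at row 2: with d=T, p=F, q=F, the formula is F.

No, it is not a tautology.


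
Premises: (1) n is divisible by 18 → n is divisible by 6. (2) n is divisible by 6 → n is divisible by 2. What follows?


Hypothetical syllogism: from (P → Q) and (Q → R), infer (P → R).
Chain the two implications through the shared middle term 'n is divisible by 6'.

n is divisible by 18 → n is divisible by 2


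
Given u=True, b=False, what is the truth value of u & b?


Conjunction is true only when both operands are true.
Substitute: u=True, b=False.
True & False evaluates to False.

False


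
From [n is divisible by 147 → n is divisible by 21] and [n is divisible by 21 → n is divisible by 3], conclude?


Hypothetical syllogism: from (P → Q) and (Q → R), infer (P → R).
Chain the two implications through the shared middle term 'n is divisible by 21'.

n is divisible by 147 → n is divisible by 3


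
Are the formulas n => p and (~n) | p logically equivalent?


Compare truth tables:
n | p | φ | ψ
-------------
False | False | True | True
True | False | False | False
False | True | True | True
True | True | True | True
The columns φ and ψ agree on every row.

Yes, they are logically equivalent.


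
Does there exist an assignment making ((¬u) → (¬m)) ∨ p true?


Search for a satisfying assignment over {m, p, u}.
Try m=F, p=F, u=F: the formula evaluates to T.
A satisfying assignment exists.

Satisfiable.


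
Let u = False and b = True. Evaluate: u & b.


Conjunction is true only when both operands are true.
Substitute: u=False, b=True.
False & True evaluates to False.

False


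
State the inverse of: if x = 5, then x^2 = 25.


The inverse of (P → Q) is (¬P → ¬Q). It is equivalent to the converse, not to the original.
Here P = 'x = 5' and Q = 'x^2 = 25'.

If not (x = 5), then not (x^2 = 25).


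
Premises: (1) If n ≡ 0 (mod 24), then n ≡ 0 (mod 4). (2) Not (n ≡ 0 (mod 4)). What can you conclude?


Modus tollens: from (P → Q) and ¬Q, infer ¬P.
Q = 'n ≡ 0 (mod 4)' is denied; since P → Q, P must also fail.

Not (n ≡ 0 (mod 24)).


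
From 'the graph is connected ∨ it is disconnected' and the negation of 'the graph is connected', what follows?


Disjunctive syllogism: from (P ∨ Q) and ¬P, infer Q.
One disjunct, 'the graph is connected', is ruled out; the other must hold.

it is disconnected


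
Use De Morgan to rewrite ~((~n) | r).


De Morgan: the negation of a disjunction is the conjunction of the negations.
Distribute ~ across |, flipping it to &, and negate each literal.

n & (~r)


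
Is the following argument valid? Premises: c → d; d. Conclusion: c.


This is affirming the consequent (fallacy). There exist truth assignments where the premises are all true but the conclusion is false.

Invalid.


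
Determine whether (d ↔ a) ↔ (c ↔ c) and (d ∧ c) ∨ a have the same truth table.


Compare truth tables:
a | c | d | φ | ψ
-----------------
F | F | F | T | F
T | F | F | F | T
F | T | F | T | F
T | T | F | F | T
F | F | T | F | F
T | F | T | T | T
F | T | T | F | T
T | T | T | T | T
They differ at row 1 (a=F, c=F, d=F): φ=T but ψ=F.

No, they are not logically equivalent.


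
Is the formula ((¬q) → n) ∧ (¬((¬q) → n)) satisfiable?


Check all 4 assignments over {n, q}:
n | q | φ
---------
F | F | F
T | F | F
F | T | F
T | T | F
No assignment makes the formula true.

Unsatisfiable.


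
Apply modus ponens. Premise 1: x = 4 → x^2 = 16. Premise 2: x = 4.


Modus ponens: from (P → Q) and P, infer Q.
P = 'x = 4' is asserted, and P → Q holds, so Q follows.

x^2 = 16.


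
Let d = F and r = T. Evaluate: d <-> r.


Biconditional is true when both operands have the same truth value.
Substitute: d=F, r=T.
F <-> T evaluates to F.

F


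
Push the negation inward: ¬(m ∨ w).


De Morgan: the negation of a disjunction is the conjunction of the negations.
Distribute ¬ across ∨, flipping it to ∧, and negate each literal.

(¬m) ∧ (¬w)


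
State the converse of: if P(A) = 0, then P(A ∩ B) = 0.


The converse of (P → Q) is (Q → P). It is not in general equivalent to the original.
Here P = 'P(A) = 0' and Q = 'P(A ∩ B) = 0'.

If P(A ∩ B) = 0, then P(A) = 0.


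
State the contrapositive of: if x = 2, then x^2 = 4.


The contrapositive of (P → Q) is (¬Q → ¬P); it is logically equivalent to the original.
Here P = 'x = 2' and Q = 'x^2 = 4'.

If not (x^2 = 4), then not (x = 2).


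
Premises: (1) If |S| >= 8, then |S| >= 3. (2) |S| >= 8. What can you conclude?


Modus ponens: from (P → Q) and P, infer Q.
P = '|S| >= 8' is asserted, and P → Q holds, so Q follows.

|S| >= 3.


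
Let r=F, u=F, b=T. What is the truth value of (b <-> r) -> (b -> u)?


Substitute r=F, u=F, b=T:
b <-> r = T <-> F = F
b -> u = T -> F = F
(b <-> r) -> (b -> u) = F -> F = T

T


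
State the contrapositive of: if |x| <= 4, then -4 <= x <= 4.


The contrapositive of (P → Q) is (¬Q → ¬P); it is logically equivalent to the original.
Here P = '|x| <= 4' and Q = '-4 <= x <= 4'.

If not (-4 <= x <= 4), then not (|x| <= 4).


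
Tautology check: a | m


Build the truth table over {a, m}:
a | m | φ
---------
False | False | False
True | False | True
False | True | True
True | True | True
Counterexample at row 1: with a=False, m=False, the formula is False.

No, it is not a tautology.


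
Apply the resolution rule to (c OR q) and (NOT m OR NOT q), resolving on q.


The clauses contain complementary literals q and NOTq.
Resolution eliminates this pair and disjoins the remaining literals (merging duplicates).

(c OR NOT m)


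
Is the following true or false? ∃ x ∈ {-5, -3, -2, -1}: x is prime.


Evaluate the predicate on each element: -5:F, -3:F, -2:F, -1:F.
No element satisfies the predicate.

F


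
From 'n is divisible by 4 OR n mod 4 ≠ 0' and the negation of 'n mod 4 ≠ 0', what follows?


Disjunctive syllogism: from (P ∨ Q) and ¬P, infer Q.
One disjunct, 'n mod 4 ≠ 0', is ruled out; the other must hold.

n is divisible by 4


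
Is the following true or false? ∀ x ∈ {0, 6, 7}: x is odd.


Evaluate the predicate on each element: 0:F, 6:F, 7:T.
Counterexample x = 0 fails the predicate.

F


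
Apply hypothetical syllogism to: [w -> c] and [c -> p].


Hypothetical syllogism: from (P → Q) and (Q → R), infer (P → R).
Chain the two implications through the shared middle term 'c'.

w -> p


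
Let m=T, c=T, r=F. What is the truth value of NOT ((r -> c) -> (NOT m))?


Substitute m=T, c=T, r=F:
r -> c = F -> T = T
NOT m = F
(r -> c) -> (NOT m) = T -> F = F
NOT ((r -> c) -> (NOT m)) = T

T


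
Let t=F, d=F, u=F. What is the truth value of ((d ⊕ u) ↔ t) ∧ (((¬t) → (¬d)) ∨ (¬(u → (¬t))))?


Substitute t=F, d=F, u=F:
d ⊕ u = F ⊕ F = F
(d ⊕ u) ↔ t = F ↔ F = T
¬t = T
¬d = T
(¬t) → (¬d) = T → T = T
¬t = T
u → (¬t) = F → T = T
¬(u → (¬t)) = F
((¬t) → (¬d)) ∨ (¬(u → (¬t))) = T ∨ F = T
((d ⊕ u) ↔ t) ∧ (((¬t) → (¬d)) ∨ (¬(u → (¬t)))) = T ∧ T = T

T


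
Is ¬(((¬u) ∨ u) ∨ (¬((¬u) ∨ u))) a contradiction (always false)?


Truth table over {u}:
u | φ
-----
F | F
T | F
Every row is false.

Yes, it is a contradiction.


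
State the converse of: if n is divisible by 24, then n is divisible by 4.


The converse of (P → Q) is (Q → P). It is not in general equivalent to the original.
Here P = 'n is divisible by 24' and Q = 'n is divisible by 4'.

If n is divisible by 4, then n is divisible by 24.


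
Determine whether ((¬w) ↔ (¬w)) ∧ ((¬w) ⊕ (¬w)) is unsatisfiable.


Truth table over {w}:
w | φ
-----
F | F
T | F
Every row is false.

Yes, it is a contradiction.


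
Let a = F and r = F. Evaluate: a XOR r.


Exclusive or is true when exactly one operand is true.
Substitute: a=F, r=F.
F XOR F evaluates to F.

F


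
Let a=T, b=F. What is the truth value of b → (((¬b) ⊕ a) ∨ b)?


Substitute a=T, b=F:
¬b = T
(¬b) ⊕ a = T ⊕ T = F
((¬b) ⊕ a) ∨ b = F ∨ F = F
b → (((¬b) ⊕ a) ∨ b) = F → F = T

T


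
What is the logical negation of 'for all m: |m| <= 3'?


¬(for all x: φ) = there exists x: ¬φ, and ¬(there exists x: φ) = for all x: ¬φ.
Apply to the universal statement.

there exists m: NOT(|m| <= 3)


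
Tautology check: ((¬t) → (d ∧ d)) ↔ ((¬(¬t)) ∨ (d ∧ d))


Build the truth table over {d, t}:
d | t | φ
---------
F | F | T
T | F | T
F | T | T
T | T | T
Every row evaluates to true.

Yes, it is a tautology.


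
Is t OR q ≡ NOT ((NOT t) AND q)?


Compare truth tables:
q | t | φ | ψ
-------------
F | F | F | T
T | F | T | F
F | T | T | T
T | T | T | T
They differ at row 1 (q=F, t=F): φ=F but ψ=T.

No, they are not logically equivalent.


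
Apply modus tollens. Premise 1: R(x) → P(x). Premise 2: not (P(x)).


Modus tollens: from (P → Q) and ¬Q, infer ¬P.
Q = 'P(x)' is denied; since P → Q, P must also fail.

Not (R(x)).


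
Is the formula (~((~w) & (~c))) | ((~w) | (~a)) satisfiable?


Search for a satisfying assignment over {a, c, w}.
Try a=False, c=False, w=False: the formula evaluates to True.
A satisfying assignment exists.

Satisfiable.


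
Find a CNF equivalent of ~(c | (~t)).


Step 1: Apply De Morgan: ¬(c ∨ (¬t)) = ¬c ∧ ¬(¬t).
Step 2: Eliminate any double negations (¬¬X = X).

(~c) & t


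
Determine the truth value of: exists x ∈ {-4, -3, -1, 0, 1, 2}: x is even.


Evaluate the predicate on each element: -4:True, -3:False, -1:False, 0:True, 1:False, 2:True.
Witness x = -4 satisfies the predicate.

True
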